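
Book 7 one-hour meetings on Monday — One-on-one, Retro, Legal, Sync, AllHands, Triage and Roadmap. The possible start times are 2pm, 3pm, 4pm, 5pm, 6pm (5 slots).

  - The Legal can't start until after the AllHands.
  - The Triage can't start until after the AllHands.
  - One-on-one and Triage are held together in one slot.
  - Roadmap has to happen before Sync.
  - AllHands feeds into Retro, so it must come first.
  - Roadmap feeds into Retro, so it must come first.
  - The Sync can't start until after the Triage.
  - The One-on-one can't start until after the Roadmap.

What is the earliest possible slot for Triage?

3pm

Precedence pushes Triage to at least 3pm; downstream work caps Triage at 5pm.
Triage at 3pm is achievable: One-on-one=3pm; Retro=3pm; Sync=4pm; Roadmap=2pm; Triage=3pm; Legal=3pm; AllHands=2pm.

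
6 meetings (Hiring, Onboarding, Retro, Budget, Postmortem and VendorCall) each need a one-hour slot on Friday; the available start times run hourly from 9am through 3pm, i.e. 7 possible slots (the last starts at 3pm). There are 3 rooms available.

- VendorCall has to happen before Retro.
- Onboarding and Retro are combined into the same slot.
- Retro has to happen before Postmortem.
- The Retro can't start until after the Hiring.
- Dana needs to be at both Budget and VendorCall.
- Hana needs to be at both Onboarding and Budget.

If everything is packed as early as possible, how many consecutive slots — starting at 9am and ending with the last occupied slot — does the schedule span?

3 slots

The precedence chain requires at least 3 distinct slots.
With at most 3 per slot and 6 meetings, at least 2 slots are needed.
3 works (last occupied slot: 11am): for example Retro in 10am, Onboarding in 10am, VendorCall in 9am, Budget in 11am, Postmortem in 11am, Hiring in 9am.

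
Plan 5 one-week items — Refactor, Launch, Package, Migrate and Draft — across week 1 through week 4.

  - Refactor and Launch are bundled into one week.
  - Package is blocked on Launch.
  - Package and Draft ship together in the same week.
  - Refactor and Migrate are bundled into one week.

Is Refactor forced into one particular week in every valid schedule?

No

Refactor can be week 1 (e.g. Package in week 2, Refactor in week 1, Draft in week 2, Migrate in week 1, Launch in week 1) or week 2 (e.g. Draft in week 3, Launch in week 2, Package in week 3, Migrate in week 2, Refactor in week 2).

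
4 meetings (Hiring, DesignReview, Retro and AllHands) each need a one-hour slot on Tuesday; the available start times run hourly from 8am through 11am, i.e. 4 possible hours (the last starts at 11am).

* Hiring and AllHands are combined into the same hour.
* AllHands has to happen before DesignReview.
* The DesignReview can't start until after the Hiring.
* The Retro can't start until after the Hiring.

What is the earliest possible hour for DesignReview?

9am

Precedence pushes DesignReview to at least 9am.
DesignReview at 9am is achievable: Hiring -> 8am; AllHands -> 8am; DesignReview -> 9am; Retro -> 9am.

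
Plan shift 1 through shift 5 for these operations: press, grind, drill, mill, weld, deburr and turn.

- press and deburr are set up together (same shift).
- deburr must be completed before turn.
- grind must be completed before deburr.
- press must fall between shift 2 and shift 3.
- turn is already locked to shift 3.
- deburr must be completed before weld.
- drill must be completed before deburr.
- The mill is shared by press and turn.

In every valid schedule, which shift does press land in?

press's window is shift 2–shift 3.
turn is fixed at shift 3, and press can't share a shift with turn.
So press must be shift 2.

shift 2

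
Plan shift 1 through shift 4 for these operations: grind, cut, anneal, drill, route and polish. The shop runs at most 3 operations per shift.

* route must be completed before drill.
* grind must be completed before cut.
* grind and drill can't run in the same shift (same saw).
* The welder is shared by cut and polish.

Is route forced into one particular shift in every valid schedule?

route can be shift 1 (e.g. cut in shift 2; grind in shift 1; polish in shift 3; route in shift 1; drill in shift 2; anneal in shift 1) or shift 2 (e.g. route=shift 2; anneal=shift 1; drill=shift 3; grind=shift 1; cut=shift 2; polish=shift 1).

No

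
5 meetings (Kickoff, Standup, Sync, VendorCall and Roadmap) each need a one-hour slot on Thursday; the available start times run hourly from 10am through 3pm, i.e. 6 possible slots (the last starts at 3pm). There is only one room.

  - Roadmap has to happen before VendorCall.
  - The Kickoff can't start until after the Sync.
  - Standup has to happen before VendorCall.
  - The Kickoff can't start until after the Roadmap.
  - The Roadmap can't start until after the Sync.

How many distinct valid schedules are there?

Splitting on Kickoff: it can be 12pm (3), 1pm (9), 2pm (15), 3pm (15). Listing each branch's schedules as (Standup, Sync, VendorCall, Roadmap):
Kickoff=12pm: (1pm,10am,2pm,11am) (1pm,10am,3pm,11am) (2pm,10am,3pm,11am) — 3.
Kickoff=1pm: (10am,11am,2pm,12pm) (10am,11am,3pm,12pm) (11am,10am,2pm,12pm) (11am,10am,3pm,12pm) (12pm,10am,2pm,11am) (12pm,10am,3pm,11am) (2pm,10am,3pm,11am) (2pm,10am,3pm,12pm) (2pm,11am,3pm,12pm) — 9.
Kickoff=2pm: (10am,11am,1pm,12pm) (10am,11am,3pm,12pm) (10am,11am,3pm,1pm) (10am,12pm,3pm,1pm) (11am,10am,1pm,12pm) (11am,10am,3pm,12pm) (11am,10am,3pm,1pm) (11am,12pm,3pm,1pm) (12pm,10am,1pm,11am) (12pm,10am,3pm,11am) (12pm,10am,3pm,1pm) (12pm,11am,3pm,1pm) (1pm,10am,3pm,11am) (1pm,10am,3pm,12pm) (1pm,11am,3pm,12pm) — 15.
Kickoff=3pm: (10am,11am,1pm,12pm) (10am,11am,2pm,12pm) (10am,11am,2pm,1pm) (10am,12pm,2pm,1pm) (11am,10am,1pm,12pm) (11am,10am,2pm,12pm) (11am,10am,2pm,1pm) (11am,12pm,2pm,1pm) (12pm,10am,1pm,11am) (12pm,10am,2pm,11am) (12pm,10am,2pm,1pm) (12pm,11am,2pm,1pm) (1pm,10am,2pm,11am) (1pm,10am,2pm,12pm) (1pm,11am,2pm,12pm) — 15.
Summing: 3 + 9 + 15 + 15 = 42.

42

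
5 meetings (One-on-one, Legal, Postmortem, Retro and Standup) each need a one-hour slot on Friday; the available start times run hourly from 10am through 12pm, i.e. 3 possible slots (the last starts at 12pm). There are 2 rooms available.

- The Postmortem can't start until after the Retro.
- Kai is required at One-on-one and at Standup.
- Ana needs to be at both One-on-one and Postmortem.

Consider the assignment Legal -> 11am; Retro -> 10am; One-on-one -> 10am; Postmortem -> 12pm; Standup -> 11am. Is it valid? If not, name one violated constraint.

There are 2 rooms available — holds.
Ana needs to be at both One-on-one and Postmortem — holds.
The Postmortem can't start until after the Retro — holds.
Kai is required at One-on-one and at Standup — holds.

Yes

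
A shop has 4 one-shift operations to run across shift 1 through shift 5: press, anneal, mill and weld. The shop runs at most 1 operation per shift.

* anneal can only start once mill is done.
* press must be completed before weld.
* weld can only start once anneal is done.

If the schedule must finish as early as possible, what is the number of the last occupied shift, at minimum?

The precedence chain requires at least 3 distinct shifts.
With at most 1 per shift and 4 operations, at least 4 shifts are needed.
4 works (last occupied shift: shift 4): for example mill -> shift 1; press -> shift 3; weld -> shift 4; anneal -> shift 2.

shift 4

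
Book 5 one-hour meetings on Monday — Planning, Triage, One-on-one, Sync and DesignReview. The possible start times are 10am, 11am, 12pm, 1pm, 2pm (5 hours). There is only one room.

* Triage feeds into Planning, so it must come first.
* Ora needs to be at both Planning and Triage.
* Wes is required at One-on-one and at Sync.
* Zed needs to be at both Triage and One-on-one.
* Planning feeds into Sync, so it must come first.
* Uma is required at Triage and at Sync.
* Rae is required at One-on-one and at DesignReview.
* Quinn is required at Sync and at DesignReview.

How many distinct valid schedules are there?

20

Splitting on Planning: it can be 11am (6), 12pm (8), 1pm (6). Listing each branch's schedules as (Triage, One-on-one, Sync, DesignReview):
Planning=11am: (10am,12pm,1pm,2pm) (10am,12pm,2pm,1pm) (10am,1pm,12pm,2pm) (10am,1pm,2pm,12pm) (10am,2pm,12pm,1pm) (10am,2pm,1pm,12pm) — 6.
Planning=12pm: (10am,11am,1pm,2pm) (10am,11am,2pm,1pm) (10am,1pm,2pm,11am) (10am,2pm,1pm,11am) (11am,10am,1pm,2pm) (11am,10am,2pm,1pm) (11am,1pm,2pm,10am) (11am,2pm,1pm,10am) — 8.
Planning=1pm: (10am,11am,2pm,12pm) (10am,12pm,2pm,11am) (11am,10am,2pm,12pm) (11am,12pm,2pm,10am) (12pm,10am,2pm,11am) (12pm,11am,2pm,10am) — 6.
Summing: 6 + 8 + 6 = 20.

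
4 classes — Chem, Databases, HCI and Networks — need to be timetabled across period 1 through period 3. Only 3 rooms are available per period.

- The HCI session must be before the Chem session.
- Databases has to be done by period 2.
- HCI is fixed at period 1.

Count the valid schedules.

12

Splitting on Chem: it can be period 2 (6), period 3 (6). Listing each branch's schedules as (Databases, HCI, Networks) by period number:
Chem=period 2: (1,1,1) (1,1,2) (1,1,3) (2,1,1) (2,1,2) (2,1,3) — 6.
Chem=period 3: (1,1,1) (1,1,2) (1,1,3) (2,1,1) (2,1,2) (2,1,3) — 6.
Summing: 6 + 6 = 12.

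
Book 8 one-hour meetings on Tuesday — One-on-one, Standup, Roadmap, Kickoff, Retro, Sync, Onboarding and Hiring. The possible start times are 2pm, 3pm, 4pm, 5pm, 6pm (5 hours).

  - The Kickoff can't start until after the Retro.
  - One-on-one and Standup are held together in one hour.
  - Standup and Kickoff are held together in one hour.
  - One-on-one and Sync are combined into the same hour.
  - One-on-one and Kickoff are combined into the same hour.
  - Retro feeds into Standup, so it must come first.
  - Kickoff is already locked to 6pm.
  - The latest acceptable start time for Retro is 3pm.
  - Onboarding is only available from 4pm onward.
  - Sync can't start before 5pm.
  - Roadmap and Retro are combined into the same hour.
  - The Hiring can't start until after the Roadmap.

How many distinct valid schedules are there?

Splitting on Roadmap: it can be 2pm (12), 3pm (9). Listing each branch's schedules as (One-on-one, Standup, Kickoff, Retro, Sync, Onboarding, Hiring):
Roadmap=2pm: (6pm,6pm,6pm,2pm,6pm,4pm,3pm) (6pm,6pm,6pm,2pm,6pm,4pm,4pm) (6pm,6pm,6pm,2pm,6pm,4pm,5pm) (6pm,6pm,6pm,2pm,6pm,4pm,6pm) (6pm,6pm,6pm,2pm,6pm,5pm,3pm) (6pm,6pm,6pm,2pm,6pm,5pm,4pm) (6pm,6pm,6pm,2pm,6pm,5pm,5pm) (6pm,6pm,6pm,2pm,6pm,5pm,6pm) (6pm,6pm,6pm,2pm,6pm,6pm,3pm) (6pm,6pm,6pm,2pm,6pm,6pm,4pm) (6pm,6pm,6pm,2pm,6pm,6pm,5pm) (6pm,6pm,6pm,2pm,6pm,6pm,6pm) — 12.
Roadmap=3pm: (6pm,6pm,6pm,3pm,6pm,4pm,4pm) (6pm,6pm,6pm,3pm,6pm,4pm,5pm) (6pm,6pm,6pm,3pm,6pm,4pm,6pm) (6pm,6pm,6pm,3pm,6pm,5pm,4pm) (6pm,6pm,6pm,3pm,6pm,5pm,5pm) (6pm,6pm,6pm,3pm,6pm,5pm,6pm) (6pm,6pm,6pm,3pm,6pm,6pm,4pm) (6pm,6pm,6pm,3pm,6pm,6pm,5pm) (6pm,6pm,6pm,3pm,6pm,6pm,6pm) — 9.
Summing: 12 + 9 = 21.

21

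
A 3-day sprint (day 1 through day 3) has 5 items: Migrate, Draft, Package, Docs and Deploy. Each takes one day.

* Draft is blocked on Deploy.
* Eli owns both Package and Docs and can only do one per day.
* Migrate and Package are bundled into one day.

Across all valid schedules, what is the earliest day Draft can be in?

day 2

Precedence pushes Draft to at least day 2.
Draft at day 2 is achievable: Migrate=day 1; Draft=day 2; Package=day 1; Deploy=day 1; Docs=day 2.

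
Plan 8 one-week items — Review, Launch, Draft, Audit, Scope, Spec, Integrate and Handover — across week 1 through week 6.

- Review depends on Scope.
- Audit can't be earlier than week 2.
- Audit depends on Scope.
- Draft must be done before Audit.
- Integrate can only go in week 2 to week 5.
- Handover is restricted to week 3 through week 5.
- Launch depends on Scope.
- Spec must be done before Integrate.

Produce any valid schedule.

Audit in week 2, Integrate in week 2, Scope in week 1, Handover in week 3, Spec in week 1, Draft in week 1, Review in week 2, Launch in week 2

Checking: Draft(week 1) before Audit(week 2); Spec(week 1) before Integrate(week 2); Scope(week 1) before Review(week 2); Scope(week 1) before Audit(week 2); Scope(week 1) before Launch(week 2); Handover=week 3 in [week 3,week 5]; Integrate=week 2 in [week 2,week 5]; Audit=week 2 in [week 2,week 6].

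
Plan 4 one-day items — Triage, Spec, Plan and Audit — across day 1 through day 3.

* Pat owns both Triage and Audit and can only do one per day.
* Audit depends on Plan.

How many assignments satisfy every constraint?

Splitting on Triage: it can be day 1 (9), day 2 (6), day 3 (3). Listing each branch's schedules as (Spec, Plan, Audit) by day number:
Triage=day 1: (1,1,2) (1,1,3) (1,2,3) (2,1,2) (2,1,3) (2,2,3) (3,1,2) (3,1,3) (3,2,3) — 9.
Triage=day 2: (1,1,3) (1,2,3) (2,1,3) (2,2,3) (3,1,3) (3,2,3) — 6.
Triage=day 3: (1,1,2) (2,1,2) (3,1,2) — 3.
Summing: 9 + 6 + 3 = 18.

18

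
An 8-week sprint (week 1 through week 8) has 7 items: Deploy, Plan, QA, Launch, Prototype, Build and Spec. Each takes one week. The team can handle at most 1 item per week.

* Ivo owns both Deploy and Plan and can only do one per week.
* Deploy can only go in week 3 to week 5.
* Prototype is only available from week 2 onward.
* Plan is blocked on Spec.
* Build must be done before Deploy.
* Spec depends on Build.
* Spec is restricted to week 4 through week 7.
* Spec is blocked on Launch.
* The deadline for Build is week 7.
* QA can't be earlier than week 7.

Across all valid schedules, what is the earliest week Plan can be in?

week 5

Precedence pushes Plan to at least week 5.
Plan at week 5 is achievable: Prototype -> week 6; Plan -> week 5; QA -> week 7; Spec -> week 4; Build -> week 1; Deploy -> week 3; Launch -> week 2.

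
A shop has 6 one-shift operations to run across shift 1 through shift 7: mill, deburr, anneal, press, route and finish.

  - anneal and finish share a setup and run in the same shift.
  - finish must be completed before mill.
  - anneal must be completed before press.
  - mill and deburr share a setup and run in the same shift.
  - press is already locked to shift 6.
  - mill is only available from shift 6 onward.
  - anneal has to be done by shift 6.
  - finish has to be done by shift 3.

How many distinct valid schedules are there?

42

Splitting on mill: it can be shift 6 (21), shift 7 (21). Listing each branch's schedules as (deburr, anneal, press, route, finish) by shift number:
mill=shift 6: (6,1,6,1,1) (6,1,6,2,1) (6,1,6,3,1) (6,1,6,4,1) (6,1,6,5,1) (6,1,6,6,1) (6,1,6,7,1) (6,2,6,1,2) (6,2,6,2,2) (6,2,6,3,2) (6,2,6,4,2) (6,2,6,5,2) (6,2,6,6,2) (6,2,6,7,2) (6,3,6,1,3) (6,3,6,2,3) (6,3,6,3,3) (6,3,6,4,3) (6,3,6,5,3) (6,3,6,6,3) (6,3,6,7,3) — 21.
mill=shift 7: (7,1,6,1,1) (7,1,6,2,1) (7,1,6,3,1) (7,1,6,4,1) (7,1,6,5,1) (7,1,6,6,1) (7,1,6,7,1) (7,2,6,1,2) (7,2,6,2,2) (7,2,6,3,2) (7,2,6,4,2) (7,2,6,5,2) (7,2,6,6,2) (7,2,6,7,2) (7,3,6,1,3) (7,3,6,2,3) (7,3,6,3,3) (7,3,6,4,3) (7,3,6,5,3) (7,3,6,6,3) (7,3,6,7,3) — 21.
Summing: 21 + 21 = 42.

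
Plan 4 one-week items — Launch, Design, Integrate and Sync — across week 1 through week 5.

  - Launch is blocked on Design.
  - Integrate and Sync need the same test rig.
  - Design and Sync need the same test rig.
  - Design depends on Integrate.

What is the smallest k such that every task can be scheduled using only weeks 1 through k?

The precedence chain requires at least 3 distinct weeks.
3 works (last occupied week: week 3): for example Sync in week 3; Integrate in week 1; Design in week 2; Launch in week 3.

3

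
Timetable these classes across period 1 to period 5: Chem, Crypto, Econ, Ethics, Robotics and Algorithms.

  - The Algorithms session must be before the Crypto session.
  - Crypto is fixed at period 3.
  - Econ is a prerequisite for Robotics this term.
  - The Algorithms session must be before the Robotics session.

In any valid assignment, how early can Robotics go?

period 2

Precedence pushes Robotics to at least period 2.
Robotics at period 2 is achievable: Ethics=period 1; Econ=period 1; Chem=period 1; Algorithms=period 1; Robotics=period 2; Crypto=period 3.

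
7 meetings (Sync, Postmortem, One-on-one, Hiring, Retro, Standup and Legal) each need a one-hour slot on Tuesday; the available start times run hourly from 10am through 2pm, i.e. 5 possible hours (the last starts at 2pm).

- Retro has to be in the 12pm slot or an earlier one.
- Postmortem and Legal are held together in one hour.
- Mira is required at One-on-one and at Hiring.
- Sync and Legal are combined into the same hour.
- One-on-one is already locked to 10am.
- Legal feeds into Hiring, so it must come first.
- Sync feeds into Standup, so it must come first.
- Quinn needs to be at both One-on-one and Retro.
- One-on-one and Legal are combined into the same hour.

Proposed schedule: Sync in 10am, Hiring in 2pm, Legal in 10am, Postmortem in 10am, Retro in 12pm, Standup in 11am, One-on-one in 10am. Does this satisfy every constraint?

Valid

Postmortem and Legal are held together in one hour — holds.
Sync feeds into Standup, so it must come first — holds.
Sync and Legal are combined into the same hour — holds.
Mira is required at One-on-one and at Hiring — holds.
Legal feeds into Hiring, so it must come first — holds.
Retro has to be in the 12pm slot or an earlier one — holds.
One-on-one is already locked to 10am — holds.
Quinn needs to be at both One-on-one and Retro — holds.
One-on-one and Legal are combined into the same hour — holds.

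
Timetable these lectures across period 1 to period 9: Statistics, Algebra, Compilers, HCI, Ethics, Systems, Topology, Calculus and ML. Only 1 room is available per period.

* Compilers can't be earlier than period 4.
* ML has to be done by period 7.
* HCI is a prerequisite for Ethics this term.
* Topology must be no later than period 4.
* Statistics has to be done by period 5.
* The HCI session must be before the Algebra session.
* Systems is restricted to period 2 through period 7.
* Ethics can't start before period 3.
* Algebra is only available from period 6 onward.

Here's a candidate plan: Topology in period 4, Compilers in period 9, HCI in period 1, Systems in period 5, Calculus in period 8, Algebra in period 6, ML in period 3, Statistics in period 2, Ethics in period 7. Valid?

Yes

Topology must be no later than period 4 — holds.
Algebra is only available from period 6 onward — holds.
HCI is a prerequisite for Ethics this term — holds.
Systems is restricted to period 2 through period 7 — holds.
Ethics can't start before period 3 — holds.
Compilers can't be earlier than period 4 — holds.
ML has to be done by period 7 — holds.
Statistics has to be done by period 5 — holds.
Only 1 room is available per period — holds.
The HCI session must be before the Algebra session — holds.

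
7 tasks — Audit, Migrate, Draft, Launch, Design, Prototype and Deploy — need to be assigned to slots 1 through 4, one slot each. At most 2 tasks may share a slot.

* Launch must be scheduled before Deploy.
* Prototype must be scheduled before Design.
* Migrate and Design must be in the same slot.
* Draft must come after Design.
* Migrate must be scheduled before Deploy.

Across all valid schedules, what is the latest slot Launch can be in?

Downstream work caps Launch at 3.
Launch at 3 is achievable: Prototype -> 1, Draft -> 3, Audit -> 1, Launch -> 3, Migrate -> 2, Deploy -> 4, Design -> 2.

3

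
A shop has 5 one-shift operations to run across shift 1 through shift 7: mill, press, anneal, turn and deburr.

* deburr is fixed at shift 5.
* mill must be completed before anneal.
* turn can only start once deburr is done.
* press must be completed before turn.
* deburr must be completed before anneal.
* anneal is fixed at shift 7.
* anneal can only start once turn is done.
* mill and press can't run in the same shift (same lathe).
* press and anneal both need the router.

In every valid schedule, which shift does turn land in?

shift 6

deburr is fixed at shift 5 and must come before turn, so turn is at least shift 6.
anneal is fixed at shift 7 and must come after turn, so turn is at most shift 6.
So turn must be shift 6.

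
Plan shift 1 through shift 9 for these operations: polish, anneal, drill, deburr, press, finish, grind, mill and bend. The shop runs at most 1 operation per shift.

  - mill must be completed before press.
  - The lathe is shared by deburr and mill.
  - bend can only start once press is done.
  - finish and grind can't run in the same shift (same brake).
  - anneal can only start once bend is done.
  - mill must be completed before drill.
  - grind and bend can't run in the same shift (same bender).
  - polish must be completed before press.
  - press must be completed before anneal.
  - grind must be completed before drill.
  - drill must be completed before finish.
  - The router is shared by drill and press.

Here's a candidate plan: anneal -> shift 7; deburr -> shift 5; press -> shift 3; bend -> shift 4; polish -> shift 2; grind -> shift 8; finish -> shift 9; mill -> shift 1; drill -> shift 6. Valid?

No — it violates: grind must be completed before drill

bend can only start once press is done — holds.
mill must be completed before drill — holds.
grind and bend can't run in the same shift (same bender) — holds.
finish and grind can't run in the same shift (same brake) — holds.
anneal can only start once bend is done — holds.
The router is shared by drill and press — holds.
polish must be completed before press — holds.
press must be completed before anneal — holds.
grind must be completed before drill — violated.
The lathe is shared by deburr and mill — holds.
The shop runs at most 1 operation per shift — holds.
drill must be completed before finish — holds.
mill must be completed before press — holds.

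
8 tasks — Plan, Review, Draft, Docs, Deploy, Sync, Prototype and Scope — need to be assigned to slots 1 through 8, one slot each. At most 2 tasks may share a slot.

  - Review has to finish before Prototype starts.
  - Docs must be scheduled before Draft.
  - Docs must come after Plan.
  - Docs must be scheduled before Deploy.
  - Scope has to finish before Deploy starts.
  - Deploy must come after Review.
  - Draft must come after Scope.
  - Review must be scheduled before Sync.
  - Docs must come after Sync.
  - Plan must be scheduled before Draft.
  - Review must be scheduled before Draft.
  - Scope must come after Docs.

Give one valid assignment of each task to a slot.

Sync=2, Deploy=5, Review=1, Plan=1, Scope=4, Prototype=2, Docs=3, Draft=5

Checking: Plan(1) before Docs(3); Docs(3) before Draft(5); Review(1) before Sync(2); Review(1) before Prototype(2); Docs(3) before Scope(4); Docs(3) before Deploy(5); Review(1) before Draft(5); Scope(4) before Deploy(5); Sync(2) before Docs(3); Review(1) before Deploy(5); Scope(4) before Draft(5); Plan(1) before Draft(5); max 2 per slot (cap 2).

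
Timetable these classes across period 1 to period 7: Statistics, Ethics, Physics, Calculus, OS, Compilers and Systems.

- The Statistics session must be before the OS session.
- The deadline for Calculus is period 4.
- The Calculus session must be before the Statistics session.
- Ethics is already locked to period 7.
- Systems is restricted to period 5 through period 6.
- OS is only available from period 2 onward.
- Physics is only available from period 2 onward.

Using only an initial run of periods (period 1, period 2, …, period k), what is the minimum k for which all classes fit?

7

The precedence chain requires at least 3 distinct periods.
Ethics can't be placed before period 7, so the schedule must run through at least period 7.
7 works (last occupied period: period 7): for example Physics in period 2; Compilers in period 1; Systems in period 5; Ethics in period 7; Calculus in period 1; OS in period 3; Statistics in period 2.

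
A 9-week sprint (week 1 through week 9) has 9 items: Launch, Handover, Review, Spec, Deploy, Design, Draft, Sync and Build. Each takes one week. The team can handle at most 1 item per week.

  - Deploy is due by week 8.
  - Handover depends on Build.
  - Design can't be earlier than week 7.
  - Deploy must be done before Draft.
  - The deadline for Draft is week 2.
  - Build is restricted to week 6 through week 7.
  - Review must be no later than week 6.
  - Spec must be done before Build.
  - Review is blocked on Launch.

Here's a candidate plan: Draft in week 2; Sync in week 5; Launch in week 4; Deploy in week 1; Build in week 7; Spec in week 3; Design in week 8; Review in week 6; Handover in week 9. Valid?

The deadline for Draft is week 2 — holds.
Spec must be done before Build — holds.
Deploy is due by week 8 — holds.
Review is blocked on Launch — holds.
Deploy must be done before Draft — holds.
Review must be no later than week 6 — holds.
Build is restricted to week 6 through week 7 — holds.
Design can't be earlier than week 7 — holds.
The team can handle at most 1 item per week — holds.
Handover depends on Build — holds.

Yes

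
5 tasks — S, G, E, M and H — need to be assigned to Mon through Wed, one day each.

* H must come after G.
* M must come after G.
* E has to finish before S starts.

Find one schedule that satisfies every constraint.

G -> Mon, H -> Tue, M -> Tue, E -> Mon, S -> Tue

Checking: E(Mon) before S(Tue); G(Mon) before M(Tue); G(Mon) before H(Tue).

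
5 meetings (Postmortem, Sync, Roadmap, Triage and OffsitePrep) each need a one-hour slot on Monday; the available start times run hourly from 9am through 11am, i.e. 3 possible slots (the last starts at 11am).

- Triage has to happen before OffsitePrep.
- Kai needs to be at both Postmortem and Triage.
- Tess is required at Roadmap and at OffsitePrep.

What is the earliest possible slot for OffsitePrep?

Precedence pushes OffsitePrep to at least 10am.
OffsitePrep at 10am is achievable: Triage -> 9am, Roadmap -> 9am, Sync -> 9am, Postmortem -> 10am, OffsitePrep -> 10am.

10am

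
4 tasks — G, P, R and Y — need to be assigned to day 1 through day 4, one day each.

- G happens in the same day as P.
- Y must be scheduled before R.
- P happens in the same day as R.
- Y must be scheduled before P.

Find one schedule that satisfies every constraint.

R -> day 2, P -> day 2, G -> day 2, Y -> day 1

Checking: Y(day 1) before R(day 2); Y(day 1) before P(day 2); P = R = day 2; G = P = day 2.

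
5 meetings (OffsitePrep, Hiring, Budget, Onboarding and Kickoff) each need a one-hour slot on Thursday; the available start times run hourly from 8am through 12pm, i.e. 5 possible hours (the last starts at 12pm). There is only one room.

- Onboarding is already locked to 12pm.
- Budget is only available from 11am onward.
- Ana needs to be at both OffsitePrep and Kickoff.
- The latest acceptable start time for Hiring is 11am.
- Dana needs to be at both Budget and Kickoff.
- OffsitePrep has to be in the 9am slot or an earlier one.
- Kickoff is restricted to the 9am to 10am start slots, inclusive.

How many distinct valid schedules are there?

Enumerating: Hiring=10am, Onboarding=12pm, Budget=11am, OffsitePrep=8am, Kickoff=9am | Onboarding=12pm, Budget=11am, Kickoff=10am, OffsitePrep=8am, Hiring=9am | Onboarding -> 12pm; OffsitePrep -> 9am; Hiring -> 8am; Budget -> 11am; Kickoff -> 10am.

3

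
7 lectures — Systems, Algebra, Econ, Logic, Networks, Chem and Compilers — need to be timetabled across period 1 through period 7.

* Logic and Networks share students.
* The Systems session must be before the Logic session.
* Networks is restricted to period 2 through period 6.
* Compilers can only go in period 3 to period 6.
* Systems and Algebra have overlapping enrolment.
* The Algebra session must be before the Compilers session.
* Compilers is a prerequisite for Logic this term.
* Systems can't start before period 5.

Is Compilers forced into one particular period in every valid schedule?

No

Compilers can be period 3 (e.g. Econ in period 1; Systems in period 5; Logic in period 6; Chem in period 1; Compilers in period 3; Networks in period 2; Algebra in period 1) or period 4 (e.g. Networks in period 2; Logic in period 6; Econ in period 1; Algebra in period 1; Systems in period 5; Compilers in period 4; Chem in period 1).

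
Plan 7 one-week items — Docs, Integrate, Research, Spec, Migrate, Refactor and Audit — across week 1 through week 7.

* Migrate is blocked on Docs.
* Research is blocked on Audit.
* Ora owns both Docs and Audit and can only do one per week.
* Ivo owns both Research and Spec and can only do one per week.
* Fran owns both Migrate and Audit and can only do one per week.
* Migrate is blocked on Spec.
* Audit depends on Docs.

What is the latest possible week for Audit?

Precedence pushes Audit to at least week 2; downstream work caps Audit at week 6.
Audit at week 6 is achievable: Spec=week 1, Research=week 7, Integrate=week 1, Migrate=week 2, Refactor=week 1, Audit=week 6, Docs=week 1.

week 6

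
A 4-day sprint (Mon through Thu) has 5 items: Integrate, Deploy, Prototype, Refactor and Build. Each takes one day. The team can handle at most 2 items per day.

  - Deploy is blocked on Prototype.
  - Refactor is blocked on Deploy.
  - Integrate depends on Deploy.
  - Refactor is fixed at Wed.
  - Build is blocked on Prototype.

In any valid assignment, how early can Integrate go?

Precedence pushes Integrate to at least Wed.
Integrate at Wed is achievable: Prototype -> Mon, Deploy -> Tue, Refactor -> Wed, Integrate -> Wed, Build -> Tue.

Wed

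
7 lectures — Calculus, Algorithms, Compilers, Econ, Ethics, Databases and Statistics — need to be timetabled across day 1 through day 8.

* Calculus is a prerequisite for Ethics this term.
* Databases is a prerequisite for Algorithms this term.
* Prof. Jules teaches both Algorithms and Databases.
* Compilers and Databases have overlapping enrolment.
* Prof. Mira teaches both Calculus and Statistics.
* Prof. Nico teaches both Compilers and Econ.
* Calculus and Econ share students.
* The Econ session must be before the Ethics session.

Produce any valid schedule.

Ethics in day 3; Econ in day 2; Calculus in day 1; Compilers in day 3; Algorithms in day 2; Statistics in day 2; Databases in day 1

Checking: Econ(day 2) before Ethics(day 3); Calculus(day 1) before Ethics(day 3); Databases(day 1) before Algorithms(day 2); Calculus(day 1) != Econ(day 2); Algorithms(day 2) != Databases(day 1); Compilers(day 3) != Databases(day 1); Compilers(day 3) != Econ(day 2); Calculus(day 1) != Statistics(day 2).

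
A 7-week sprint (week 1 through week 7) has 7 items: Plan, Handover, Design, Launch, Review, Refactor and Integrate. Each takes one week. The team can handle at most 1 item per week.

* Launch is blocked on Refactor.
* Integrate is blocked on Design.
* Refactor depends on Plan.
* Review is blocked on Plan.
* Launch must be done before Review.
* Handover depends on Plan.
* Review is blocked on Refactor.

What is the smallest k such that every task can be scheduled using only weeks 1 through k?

7 weeks

The precedence chain requires at least 4 distinct weeks.
With at most 1 per week and 7 tasks, at least 7 weeks are needed.
7 works (last occupied week: week 7): for example Plan -> week 1, Review -> week 4, Launch -> week 3, Design -> week 6, Handover -> week 5, Refactor -> week 2, Integrate -> week 7.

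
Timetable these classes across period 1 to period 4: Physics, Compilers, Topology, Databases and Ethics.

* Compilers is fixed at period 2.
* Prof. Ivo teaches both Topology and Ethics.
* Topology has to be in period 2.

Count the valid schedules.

48

Splitting on Physics: it can be period 1 (12), period 2 (12), period 3 (12), period 4 (12). Listing each branch's schedules as (Compilers, Topology, Databases, Ethics) by period number:
Physics=period 1: (2,2,1,1) (2,2,1,3) (2,2,1,4) (2,2,2,1) (2,2,2,3) (2,2,2,4) (2,2,3,1) (2,2,3,3) (2,2,3,4) (2,2,4,1) (2,2,4,3) (2,2,4,4) — 12.
Physics=period 2: (2,2,1,1) (2,2,1,3) (2,2,1,4) (2,2,2,1) (2,2,2,3) (2,2,2,4) (2,2,3,1) (2,2,3,3) (2,2,3,4) (2,2,4,1) (2,2,4,3) (2,2,4,4) — 12.
Physics=period 3: (2,2,1,1) (2,2,1,3) (2,2,1,4) (2,2,2,1) (2,2,2,3) (2,2,2,4) (2,2,3,1) (2,2,3,3) (2,2,3,4) (2,2,4,1) (2,2,4,3) (2,2,4,4) — 12.
Physics=period 4: (2,2,1,1) (2,2,1,3) (2,2,1,4) (2,2,2,1) (2,2,2,3) (2,2,2,4) (2,2,3,1) (2,2,3,3) (2,2,3,4) (2,2,4,1) (2,2,4,3) (2,2,4,4) — 12.
Summing: 12 + 12 + 12 + 12 = 48.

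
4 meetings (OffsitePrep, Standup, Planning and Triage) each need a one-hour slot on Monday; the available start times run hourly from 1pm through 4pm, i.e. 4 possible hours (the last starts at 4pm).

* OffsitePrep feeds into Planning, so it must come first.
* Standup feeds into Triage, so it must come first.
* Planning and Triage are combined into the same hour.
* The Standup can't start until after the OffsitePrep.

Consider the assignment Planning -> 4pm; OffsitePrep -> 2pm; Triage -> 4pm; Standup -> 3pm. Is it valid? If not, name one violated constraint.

Valid

OffsitePrep feeds into Planning, so it must come first — holds.
The Standup can't start until after the OffsitePrep — holds.
Planning and Triage are combined into the same hour — holds.
Standup feeds into Triage, so it must come first — holds.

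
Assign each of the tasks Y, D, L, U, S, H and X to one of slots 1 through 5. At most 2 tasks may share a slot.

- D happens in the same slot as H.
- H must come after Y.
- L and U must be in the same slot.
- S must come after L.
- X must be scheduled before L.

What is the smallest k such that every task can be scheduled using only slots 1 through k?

The precedence chain requires at least 3 distinct slots.
With at most 2 per slot and 7 tasks, at least 4 slots are needed.
4 works (last occupied slot: 4): for example Y -> 1, D -> 4, L -> 2, U -> 2, S -> 3, X -> 1, H -> 4.

4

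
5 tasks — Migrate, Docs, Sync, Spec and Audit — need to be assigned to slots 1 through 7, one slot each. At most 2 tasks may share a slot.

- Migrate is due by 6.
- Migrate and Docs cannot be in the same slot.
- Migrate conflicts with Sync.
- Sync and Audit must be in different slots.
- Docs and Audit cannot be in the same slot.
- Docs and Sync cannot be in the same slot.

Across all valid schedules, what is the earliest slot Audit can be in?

Audit at 1 is achievable: Audit -> 1, Sync -> 3, Docs -> 2, Spec -> 2, Migrate -> 1.

1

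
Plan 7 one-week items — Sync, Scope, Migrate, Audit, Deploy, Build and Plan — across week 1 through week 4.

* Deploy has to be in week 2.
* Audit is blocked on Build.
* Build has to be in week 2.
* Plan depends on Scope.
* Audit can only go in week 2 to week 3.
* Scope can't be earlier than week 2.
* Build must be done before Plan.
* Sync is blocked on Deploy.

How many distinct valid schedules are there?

24

Splitting on Sync: it can be week 3 (12), week 4 (12). Listing each branch's schedules as (Scope, Migrate, Audit, Deploy, Build, Plan) by week number:
Sync=week 3: (2,1,3,2,2,3) (2,1,3,2,2,4) (2,2,3,2,2,3) (2,2,3,2,2,4) (2,3,3,2,2,3) (2,3,3,2,2,4) (2,4,3,2,2,3) (2,4,3,2,2,4) (3,1,3,2,2,4) (3,2,3,2,2,4) (3,3,3,2,2,4) (3,4,3,2,2,4) — 12.
Sync=week 4: (2,1,3,2,2,3) (2,1,3,2,2,4) (2,2,3,2,2,3) (2,2,3,2,2,4) (2,3,3,2,2,3) (2,3,3,2,2,4) (2,4,3,2,2,3) (2,4,3,2,2,4) (3,1,3,2,2,4) (3,2,3,2,2,4) (3,3,3,2,2,4) (3,4,3,2,2,4) — 12.
Summing: 12 + 12 = 24.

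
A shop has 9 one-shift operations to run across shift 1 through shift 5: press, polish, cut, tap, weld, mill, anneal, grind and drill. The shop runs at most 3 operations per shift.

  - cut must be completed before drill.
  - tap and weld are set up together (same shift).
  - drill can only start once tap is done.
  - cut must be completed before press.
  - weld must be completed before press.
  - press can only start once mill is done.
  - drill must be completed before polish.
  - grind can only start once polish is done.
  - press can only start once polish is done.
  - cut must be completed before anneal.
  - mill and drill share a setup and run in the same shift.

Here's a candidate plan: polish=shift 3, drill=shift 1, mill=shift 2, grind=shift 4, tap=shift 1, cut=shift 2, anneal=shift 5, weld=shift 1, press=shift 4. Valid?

No. cut must be completed before drill is not satisfied.

cut must be completed before anneal — holds.
tap and weld are set up together (same shift) — holds.
The shop runs at most 3 operations per shift — holds.
press can only start once polish is done — holds.
mill and drill share a setup and run in the same shift — violated.
cut must be completed before press — holds.
drill can only start once tap is done — violated.
weld must be completed before press — holds.
press can only start once mill is done — holds.
grind can only start once polish is done — holds.
drill must be completed before polish — holds.
cut must be completed before drill — violated.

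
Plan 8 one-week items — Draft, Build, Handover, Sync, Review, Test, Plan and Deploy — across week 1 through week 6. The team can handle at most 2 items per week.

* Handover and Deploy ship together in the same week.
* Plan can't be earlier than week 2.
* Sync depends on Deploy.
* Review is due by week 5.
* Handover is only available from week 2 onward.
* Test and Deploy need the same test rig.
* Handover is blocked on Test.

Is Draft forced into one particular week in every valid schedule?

No

Draft can be week 1 (e.g. Handover=week 2; Test=week 1; Deploy=week 2; Build=week 4; Draft=week 1; Review=week 3; Sync=week 4; Plan=week 3) or week 2 (e.g. Plan=week 2, Handover=week 3, Test=week 1, Build=week 4, Draft=week 2, Review=week 1, Deploy=week 3, Sync=week 4).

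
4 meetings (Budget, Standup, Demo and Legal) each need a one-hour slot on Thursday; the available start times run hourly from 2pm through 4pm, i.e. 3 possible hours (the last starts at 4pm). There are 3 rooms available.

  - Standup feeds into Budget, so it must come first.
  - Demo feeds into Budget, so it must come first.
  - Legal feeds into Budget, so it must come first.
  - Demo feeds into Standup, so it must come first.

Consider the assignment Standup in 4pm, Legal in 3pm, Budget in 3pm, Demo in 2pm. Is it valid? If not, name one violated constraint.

Demo feeds into Budget, so it must come first — holds.
Standup feeds into Budget, so it must come first — violated.
There are 3 rooms available — holds.
Demo feeds into Standup, so it must come first — holds.
Legal feeds into Budget, so it must come first — violated.

Invalid. Standup feeds into Budget, so it must come first.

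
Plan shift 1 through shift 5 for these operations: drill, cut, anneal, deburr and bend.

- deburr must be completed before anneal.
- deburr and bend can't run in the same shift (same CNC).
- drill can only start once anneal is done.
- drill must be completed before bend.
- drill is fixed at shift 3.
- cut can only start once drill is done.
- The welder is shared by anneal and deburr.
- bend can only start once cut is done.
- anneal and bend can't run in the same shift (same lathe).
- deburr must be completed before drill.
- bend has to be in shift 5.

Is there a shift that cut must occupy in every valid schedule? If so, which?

drill is fixed at shift 3 and must come before cut, so cut is at least shift 4.
bend is fixed at shift 5 and must come after cut, so cut is at most shift 4.
So cut must be shift 4.

shift 4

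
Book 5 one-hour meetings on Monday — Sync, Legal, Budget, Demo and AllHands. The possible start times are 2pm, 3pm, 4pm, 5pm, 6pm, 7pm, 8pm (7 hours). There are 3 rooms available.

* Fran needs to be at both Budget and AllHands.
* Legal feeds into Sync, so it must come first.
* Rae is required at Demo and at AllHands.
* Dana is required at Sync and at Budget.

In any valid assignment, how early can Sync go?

Precedence pushes Sync to at least 3pm.
Sync at 3pm is achievable: Budget in 2pm; Sync in 3pm; Legal in 2pm; AllHands in 3pm; Demo in 2pm.

3pm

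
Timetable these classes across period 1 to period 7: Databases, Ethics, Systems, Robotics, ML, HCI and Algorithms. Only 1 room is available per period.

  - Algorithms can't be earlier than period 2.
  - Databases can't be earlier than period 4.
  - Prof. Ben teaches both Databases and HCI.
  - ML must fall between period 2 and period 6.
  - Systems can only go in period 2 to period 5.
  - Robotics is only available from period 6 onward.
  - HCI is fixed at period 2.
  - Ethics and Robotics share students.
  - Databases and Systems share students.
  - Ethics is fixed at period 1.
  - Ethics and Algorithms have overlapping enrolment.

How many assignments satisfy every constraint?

Splitting on Databases: it can be period 4 (6), period 5 (6), period 6 (6), period 7 (6). Listing each branch's schedules as (Ethics, Systems, Robotics, ML, HCI, Algorithms) by period number:
Databases=period 4: (1,3,6,5,2,7) (1,3,7,5,2,6) (1,3,7,6,2,5) (1,5,6,3,2,7) (1,5,7,3,2,6) (1,5,7,6,2,3) — 6.
Databases=period 5: (1,3,6,4,2,7) (1,3,7,4,2,6) (1,3,7,6,2,4) (1,4,6,3,2,7) (1,4,7,3,2,6) (1,4,7,6,2,3) — 6.
Databases=period 6: (1,3,7,4,2,5) (1,3,7,5,2,4) (1,4,7,3,2,5) (1,4,7,5,2,3) (1,5,7,3,2,4) (1,5,7,4,2,3) — 6.
Databases=period 7: (1,3,6,4,2,5) (1,3,6,5,2,4) (1,4,6,3,2,5) (1,4,6,5,2,3) (1,5,6,3,2,4) (1,5,6,4,2,3) — 6.
Summing: 6 + 6 + 6 + 6 = 24.

24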